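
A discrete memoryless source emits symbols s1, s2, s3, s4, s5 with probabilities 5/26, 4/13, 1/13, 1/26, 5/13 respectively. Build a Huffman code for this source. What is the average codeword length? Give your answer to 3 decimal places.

Repeatedly combine the two least-probable nodes; the expected code length is the sum of the merged weights.
merge 1/26 + 1/13 → 3/26
merge 3/26 + 5/26 → 4/13
merge 4/13 + 4/13 → 8/13
merge 5/13 + 8/13 → 1
L = 3/26 + 4/13 + 8/13 + 1 = 53/26 ≈ 2.038 bits/symbol.

2.038 bits/symbol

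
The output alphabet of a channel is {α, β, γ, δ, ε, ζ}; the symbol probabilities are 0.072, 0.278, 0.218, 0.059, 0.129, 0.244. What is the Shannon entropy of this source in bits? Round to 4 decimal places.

H = −Σ pᵢ log₂ pᵢ.
−0.072·log₂(0.072) = 0.2733
−0.278·log₂(0.278) = 0.5134
−0.218·log₂(0.218) = 0.4791
−0.059·log₂(0.059) = 0.2409
−0.129·log₂(0.129) = 0.3811
−0.244·log₂(0.244) = 0.4966
Sum ≈ 2.3844 → 2.3844 bits.

2.3844 bits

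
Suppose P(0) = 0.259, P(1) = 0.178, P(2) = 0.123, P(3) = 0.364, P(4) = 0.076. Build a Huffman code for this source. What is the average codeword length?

Repeatedly combine the two least-probable nodes; the expected code length is the sum of the merged weights.
merge 19/250 + 123/1000 → 199/1000
merge 89/500 + 199/1000 → 377/1000
merge 259/1000 + 91/250 → 623/1000
merge 377/1000 + 623/1000 → 1
L = 199/1000 + 377/1000 + 623/1000 + 1 = 2199/1000 = 2.199 bits/symbol.

2.199 bits/symbol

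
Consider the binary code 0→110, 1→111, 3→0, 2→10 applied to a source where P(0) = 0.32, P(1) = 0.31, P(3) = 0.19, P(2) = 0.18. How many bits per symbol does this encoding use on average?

2.44 bits/symbol

L̄ = Σ pᵢ·ℓᵢ = 0.32·3 + 0.31·3 + 0.19·1 + 0.18·2 = 2.44 bits/symbol.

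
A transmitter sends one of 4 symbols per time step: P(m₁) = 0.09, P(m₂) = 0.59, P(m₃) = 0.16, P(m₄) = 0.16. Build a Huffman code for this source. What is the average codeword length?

Repeatedly combine the two least-probable nodes; the expected code length is the sum of the merged weights.
merge 9/100 + 4/25 → 1/4
merge 4/25 + 1/4 → 41/100
merge 41/100 + 59/100 → 1
L = 1/4 + 41/100 + 1 = 83/50 = 1.66 bits/symbol.

1.66 bits/symbol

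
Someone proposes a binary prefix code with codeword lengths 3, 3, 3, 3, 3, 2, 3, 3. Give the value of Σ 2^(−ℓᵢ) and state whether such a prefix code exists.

1.125; no

With common denominator 2^3 = 8: Σ 2^(−ℓᵢ) = 1/8 + 1/8 + 1/8 + 1/8 + 1/8 + 2/8 + 1/8 + 1/8 = 9/8 = 1.125.
Kraft's inequality requires Σ ≤ 1; here Σ = 1.125 > 1, so no such prefix code exists.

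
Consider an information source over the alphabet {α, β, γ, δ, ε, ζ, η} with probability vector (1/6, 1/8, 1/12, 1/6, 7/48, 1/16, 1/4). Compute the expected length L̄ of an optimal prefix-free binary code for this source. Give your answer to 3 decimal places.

Repeatedly combine the two least-probable nodes; the expected code length is the sum of the merged weights.
merge 1/16 + 1/12 → 7/48
merge 1/8 + 7/48 → 13/48
merge 7/48 + 1/6 → 5/16
merge 1/6 + 1/4 → 5/12
merge 13/48 + 5/16 → 7/12
merge 5/12 + 7/12 → 1
L = 7/48 + 13/48 + 5/16 + 5/12 + 7/12 + 1 = 131/48 ≈ 2.729 bits/symbol.

2.729 bits/symbol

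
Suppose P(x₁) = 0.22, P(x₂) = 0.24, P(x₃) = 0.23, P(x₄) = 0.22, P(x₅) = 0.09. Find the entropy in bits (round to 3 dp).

2.256 bits

H = −Σ pᵢ log₂ pᵢ.
−0.22·log₂(0.22) = 0.4806
−0.24·log₂(0.24) = 0.4941
−0.23·log₂(0.23) = 0.4877
−0.22·log₂(0.22) = 0.4806
−0.09·log₂(0.09) = 0.3127
Sum ≈ 2.2556 → 2.256 bits.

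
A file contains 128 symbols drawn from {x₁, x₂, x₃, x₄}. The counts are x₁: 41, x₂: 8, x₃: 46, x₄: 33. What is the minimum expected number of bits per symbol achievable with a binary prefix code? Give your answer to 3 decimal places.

1.961 bits/symbol

Probabilities are the counts divided by 128.
Repeatedly combine the two least-probable nodes; the expected code length is the sum of the merged weights.
merge 1/16 + 33/128 → 41/128
merge 41/128 + 41/128 → 41/64
merge 23/64 + 41/64 → 1
L = 41/128 + 41/64 + 1 = 251/128 ≈ 1.961 bits/symbol.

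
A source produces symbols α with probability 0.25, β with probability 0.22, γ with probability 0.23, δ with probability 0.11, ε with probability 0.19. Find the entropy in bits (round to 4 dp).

H = −Σ pᵢ log₂ pᵢ.
−0.25·log₂(0.25) = 0.5000
−0.22·log₂(0.22) = 0.4806
−0.23·log₂(0.23) = 0.4877
−0.11·log₂(0.11) = 0.3503
−0.19·log₂(0.19) = 0.4552
Sum ≈ 2.2738 → 2.2738 bits.

2.2738 bits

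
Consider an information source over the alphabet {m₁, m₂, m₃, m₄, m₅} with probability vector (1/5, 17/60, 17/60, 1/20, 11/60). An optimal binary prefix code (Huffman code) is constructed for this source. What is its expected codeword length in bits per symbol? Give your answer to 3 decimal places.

Repeatedly combine the two least-probable nodes; the expected code length is the sum of the merged weights.
merge 1/20 + 11/60 → 7/30
merge 1/5 + 7/30 → 13/30
merge 17/60 + 17/60 → 17/30
merge 13/30 + 17/30 → 1
L = 7/30 + 13/30 + 17/30 + 1 = 67/30 ≈ 2.233 bits/symbol.

2.233 bits/symbol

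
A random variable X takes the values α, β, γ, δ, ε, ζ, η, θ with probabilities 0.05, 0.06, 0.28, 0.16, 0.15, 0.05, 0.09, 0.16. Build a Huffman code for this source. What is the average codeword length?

Repeatedly combine the two least-probable nodes; the expected code length is the sum of the merged weights.
merge 1/20 + 1/20 → 1/10
merge 3/50 + 9/100 → 3/20
merge 1/10 + 3/20 → 1/4
merge 3/20 + 4/25 → 31/100
merge 4/25 + 1/4 → 41/100
merge 7/25 + 31/100 → 59/100
merge 41/100 + 59/100 → 1
L = 1/10 + 3/20 + 1/4 + 31/100 + 41/100 + 59/100 + 1 = 281/100 = 2.81 bits/symbol.

2.81 bits/symbol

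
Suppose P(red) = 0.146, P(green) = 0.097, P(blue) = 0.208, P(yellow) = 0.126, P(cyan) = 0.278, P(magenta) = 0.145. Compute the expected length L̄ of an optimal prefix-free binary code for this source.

2.514 bits/symbol

Repeatedly combine the two least-probable nodes; the expected code length is the sum of the merged weights.
merge 97/1000 + 63/500 → 223/1000
merge 29/200 + 73/500 → 291/1000
merge 26/125 + 223/1000 → 431/1000
merge 139/500 + 291/1000 → 569/1000
merge 431/1000 + 569/1000 → 1
L = 223/1000 + 291/1000 + 431/1000 + 569/1000 + 1 = 1257/500 = 2.514 bits/symbol.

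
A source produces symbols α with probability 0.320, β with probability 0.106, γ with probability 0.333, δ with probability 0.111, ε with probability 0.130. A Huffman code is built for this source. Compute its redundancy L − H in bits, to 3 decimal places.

0.085 bits

Entropy H = −Σ p log₂ p ≈ 2.1322 bits.
Huffman merges: 53/500+111/1000→217/1000; 13/100+217/1000→347/1000; 8/25+333/1000→653/1000; 347/1000+653/1000→1. L = 2217/1000 ≈ 2.2170.
L − H = 2.2170 − 2.1322 = 0.085 bits.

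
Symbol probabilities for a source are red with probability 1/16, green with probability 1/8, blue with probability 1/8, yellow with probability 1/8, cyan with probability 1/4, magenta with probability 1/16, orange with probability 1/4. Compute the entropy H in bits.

2.625 bits

Each probability is a power of 1/2, so log₂(1/p) is an integer.
H = Σ p·log₂(1/p) = 1/16·4 + 1/8·3 + 1/8·3 + 1/8·3 + 1/4·2 + 1/16·4 + 1/4·2 = 2.625 bits.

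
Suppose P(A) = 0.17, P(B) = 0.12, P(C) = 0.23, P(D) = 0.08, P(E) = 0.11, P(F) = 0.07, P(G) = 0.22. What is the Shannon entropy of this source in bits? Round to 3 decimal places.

H = −Σ pᵢ log₂ pᵢ.
−0.17·log₂(0.17) = 0.4346
−0.12·log₂(0.12) = 0.3671
−0.23·log₂(0.23) = 0.4877
−0.08·log₂(0.08) = 0.2915
−0.11·log₂(0.11) = 0.3503
−0.07·log₂(0.07) = 0.2686
−0.22·log₂(0.22) = 0.4806
Sum ≈ 2.6802 → 2.680 bits.

2.680 bits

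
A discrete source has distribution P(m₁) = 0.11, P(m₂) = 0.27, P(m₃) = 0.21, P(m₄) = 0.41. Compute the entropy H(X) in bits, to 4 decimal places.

1.8605 bits

H = −Σ pᵢ log₂ pᵢ.
−0.11·log₂(0.11) = 0.3503
−0.27·log₂(0.27) = 0.5100
−0.21·log₂(0.21) = 0.4728
−0.41·log₂(0.41) = 0.5274
Sum ≈ 1.8605 → 1.8605 bits.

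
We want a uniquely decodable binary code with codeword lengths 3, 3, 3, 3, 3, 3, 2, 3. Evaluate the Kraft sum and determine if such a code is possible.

With common denominator 2^3 = 8: Σ 2^(−ℓᵢ) = 1/8 + 1/8 + 1/8 + 1/8 + 1/8 + 1/8 + 2/8 + 1/8 = 9/8 = 1.125.
Kraft's inequality requires Σ ≤ 1; here Σ = 1.125 > 1, so no such prefix code exists.

1.125; no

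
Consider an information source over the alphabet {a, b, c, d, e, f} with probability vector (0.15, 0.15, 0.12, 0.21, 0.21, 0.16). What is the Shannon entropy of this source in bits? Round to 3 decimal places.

2.557 bits

H = −Σ pᵢ log₂ pᵢ.
−0.15·log₂(0.15) = 0.4105
−0.15·log₂(0.15) = 0.4105
−0.12·log₂(0.12) = 0.3671
−0.21·log₂(0.21) = 0.4728
−0.21·log₂(0.21) = 0.4728
−0.16·log₂(0.16) = 0.4230
Sum ≈ 2.5568 → 2.557 bits.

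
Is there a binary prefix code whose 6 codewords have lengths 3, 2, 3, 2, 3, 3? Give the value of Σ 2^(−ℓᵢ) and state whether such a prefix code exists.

1; yes

With common denominator 2^3 = 8: Σ 2^(−ℓᵢ) = 1/8 + 2/8 + 1/8 + 2/8 + 1/8 + 1/8 = 8/8 = 1.
Kraft's inequality requires Σ ≤ 1; here Σ = 1 ≤ 1, so such a prefix code exists.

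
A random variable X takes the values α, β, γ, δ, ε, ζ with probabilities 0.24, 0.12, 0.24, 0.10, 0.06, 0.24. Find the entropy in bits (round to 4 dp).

2.4252 bits

H = −Σ pᵢ log₂ pᵢ.
−0.24·log₂(0.24) = 0.4941
−0.12·log₂(0.12) = 0.3671
−0.24·log₂(0.24) = 0.4941
−0.10·log₂(0.10) = 0.3322
−0.06·log₂(0.06) = 0.2435
−0.24·log₂(0.24) = 0.4941
Sum ≈ 2.4252 → 2.4252 bits.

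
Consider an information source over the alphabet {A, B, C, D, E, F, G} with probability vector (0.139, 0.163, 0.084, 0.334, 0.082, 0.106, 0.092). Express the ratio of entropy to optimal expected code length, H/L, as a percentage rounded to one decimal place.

97.8%

Entropy H = −Σ p log₂ p ≈ 2.6067 bits.
Huffman merges: 41/500+21/250→83/500; 23/250+53/500→99/500; 139/1000+163/1000→151/500; 83/500+99/500→91/250; 151/500+167/500→159/250; 91/250+159/250→1. L = 1333/500 ≈ 2.6660.
Efficiency = H/L = 2.6067/2.6660 = 97.8%.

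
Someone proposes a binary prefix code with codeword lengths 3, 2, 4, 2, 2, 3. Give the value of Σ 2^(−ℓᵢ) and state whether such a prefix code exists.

1.0625; no

With common denominator 2^4 = 16: Σ 2^(−ℓᵢ) = 2/16 + 4/16 + 1/16 + 4/16 + 4/16 + 2/16 = 17/16 = 1.0625.
Kraft's inequality requires Σ ≤ 1; here Σ = 1.0625 > 1, so no such prefix code exists.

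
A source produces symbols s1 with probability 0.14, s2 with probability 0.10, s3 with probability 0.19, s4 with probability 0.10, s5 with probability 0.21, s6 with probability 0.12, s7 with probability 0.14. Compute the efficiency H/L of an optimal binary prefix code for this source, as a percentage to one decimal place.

98.7%

Entropy H = −Σ p log₂ p ≈ 2.7537 bits.
Huffman merges: 1/10+1/10→1/5; 3/25+7/50→13/50; 7/50+19/100→33/100; 1/5+21/100→41/100; 13/50+33/100→59/100; 41/100+59/100→1. L = 279/100 ≈ 2.7900.
Efficiency = H/L = 2.7537/2.7900 = 98.7%.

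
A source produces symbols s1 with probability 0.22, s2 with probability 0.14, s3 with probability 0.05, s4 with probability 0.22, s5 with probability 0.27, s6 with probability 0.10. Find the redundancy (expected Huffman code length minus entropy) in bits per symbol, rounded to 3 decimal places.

0.023 bits

Entropy H = −Σ p log₂ p ≈ 2.4166 bits.
Huffman merges: 1/20+1/10→3/20; 7/50+3/20→29/100; 11/50+11/50→11/25; 27/100+29/100→14/25; 11/25+14/25→1. L = 61/25 ≈ 2.4400.
L − H = 2.4400 − 2.4166 = 0.023 bits.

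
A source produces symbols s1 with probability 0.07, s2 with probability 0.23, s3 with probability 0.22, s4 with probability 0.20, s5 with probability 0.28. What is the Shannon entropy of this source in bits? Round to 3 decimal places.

H = −Σ pᵢ log₂ pᵢ.
−0.07·log₂(0.07) = 0.2686
−0.23·log₂(0.23) = 0.4877
−0.22·log₂(0.22) = 0.4806
−0.20·log₂(0.20) = 0.4644
−0.28·log₂(0.28) = 0.5142
Sum ≈ 2.2154 → 2.215 bits.

2.215 bits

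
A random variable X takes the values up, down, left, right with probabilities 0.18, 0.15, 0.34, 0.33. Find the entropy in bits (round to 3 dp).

H = −Σ pᵢ log₂ pᵢ.
−0.18·log₂(0.18) = 0.4453
−0.15·log₂(0.15) = 0.4105
−0.34·log₂(0.34) = 0.5292
−0.33·log₂(0.33) = 0.5278
Sum ≈ 1.9128 → 1.913 bits.

1.913 bits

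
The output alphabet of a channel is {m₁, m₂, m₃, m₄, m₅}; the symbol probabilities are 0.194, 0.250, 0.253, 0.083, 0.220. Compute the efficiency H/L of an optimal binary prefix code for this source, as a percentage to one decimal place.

98.3%

Entropy H = −Σ p log₂ p ≈ 2.2392 bits.
Huffman merges: 83/1000+97/500→277/1000; 11/50+1/4→47/100; 253/1000+277/1000→53/100; 47/100+53/100→1. L = 2277/1000 ≈ 2.2770.
Efficiency = H/L = 2.2392/2.2770 = 98.3%.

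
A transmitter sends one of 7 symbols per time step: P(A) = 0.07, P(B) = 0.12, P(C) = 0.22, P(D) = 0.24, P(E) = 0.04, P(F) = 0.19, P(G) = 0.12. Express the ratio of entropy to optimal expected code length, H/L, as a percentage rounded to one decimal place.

Entropy H = −Σ p log₂ p ≈ 2.6184 bits.
Huffman merges: 1/25+7/100→11/100; 11/100+3/25→23/100; 3/25+19/100→31/100; 11/50+23/100→9/20; 6/25+31/100→11/20; 9/20+11/20→1. L = 53/20 ≈ 2.6500.
Efficiency = H/L = 2.6184/2.6500 = 98.8%.

98.8%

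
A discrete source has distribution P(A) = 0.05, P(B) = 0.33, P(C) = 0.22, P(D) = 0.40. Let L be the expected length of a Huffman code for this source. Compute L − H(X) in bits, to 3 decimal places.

0.117 bits

Entropy H = −Σ p log₂ p ≈ 1.7533 bits.
Huffman merges: 1/20+11/50→27/100; 27/100+33/100→3/5; 2/5+3/5→1. L = 187/100 ≈ 1.8700.
L − H = 1.8700 − 1.7533 = 0.117 bits.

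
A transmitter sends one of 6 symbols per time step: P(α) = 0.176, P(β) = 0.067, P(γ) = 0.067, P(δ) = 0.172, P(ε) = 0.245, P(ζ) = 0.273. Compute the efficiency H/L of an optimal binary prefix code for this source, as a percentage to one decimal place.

98.7%

Entropy H = −Σ p log₂ p ≈ 2.4090 bits.
Huffman merges: 67/1000+67/1000→67/500; 67/500+43/250→153/500; 22/125+49/200→421/1000; 273/1000+153/500→579/1000; 421/1000+579/1000→1. L = 61/25 ≈ 2.4400.
Efficiency = H/L = 2.4090/2.4400 = 98.7%.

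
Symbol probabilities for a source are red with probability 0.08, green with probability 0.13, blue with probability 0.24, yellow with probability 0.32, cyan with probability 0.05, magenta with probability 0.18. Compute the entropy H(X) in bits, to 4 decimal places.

H = −Σ pᵢ log₂ pᵢ.
−0.08·log₂(0.08) = 0.2915
−0.13·log₂(0.13) = 0.3826
−0.24·log₂(0.24) = 0.4941
−0.32·log₂(0.32) = 0.5260
−0.05·log₂(0.05) = 0.2161
−0.18·log₂(0.18) = 0.4453
Sum ≈ 2.3557 → 2.3557 bits.

2.3557 bits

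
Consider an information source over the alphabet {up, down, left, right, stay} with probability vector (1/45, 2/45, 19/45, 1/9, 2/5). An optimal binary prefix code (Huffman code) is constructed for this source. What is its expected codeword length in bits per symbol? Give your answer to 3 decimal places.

Repeatedly combine the two least-probable nodes; the expected code length is the sum of the merged weights.
merge 1/45 + 2/45 → 1/15
merge 1/15 + 1/9 → 8/45
merge 8/45 + 2/5 → 26/45
merge 19/45 + 26/45 → 1
L = 1/15 + 8/45 + 26/45 + 1 = 82/45 ≈ 1.822 bits/symbol.

1.822 bits/symbol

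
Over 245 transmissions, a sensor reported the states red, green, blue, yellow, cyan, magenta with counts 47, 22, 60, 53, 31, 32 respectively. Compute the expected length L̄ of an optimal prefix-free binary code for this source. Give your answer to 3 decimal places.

Probabilities are the counts divided by 245.
Repeatedly combine the two least-probable nodes; the expected code length is the sum of the merged weights.
merge 22/245 + 31/245 → 53/245
merge 32/245 + 47/245 → 79/245
merge 53/245 + 53/245 → 106/245
merge 12/49 + 79/245 → 139/245
merge 106/245 + 139/245 → 1
L = 53/245 + 79/245 + 106/245 + 139/245 + 1 = 622/245 ≈ 2.539 bits/symbol.

2.539 bits/symbol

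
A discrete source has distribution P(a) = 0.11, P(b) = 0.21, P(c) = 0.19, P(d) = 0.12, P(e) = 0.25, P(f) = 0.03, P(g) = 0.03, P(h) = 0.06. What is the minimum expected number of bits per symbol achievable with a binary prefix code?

Repeatedly combine the two least-probable nodes; the expected code length is the sum of the merged weights.
merge 3/100 + 3/100 → 3/50
merge 3/50 + 3/50 → 3/25
merge 11/100 + 3/25 → 23/100
merge 3/25 + 19/100 → 31/100
merge 21/100 + 23/100 → 11/25
merge 1/4 + 31/100 → 14/25
merge 11/25 + 14/25 → 1
L = 3/50 + 3/25 + 23/100 + 31/100 + 11/25 + 14/25 + 1 = 68/25 = 2.72 bits/symbol.

2.72 bits/symbol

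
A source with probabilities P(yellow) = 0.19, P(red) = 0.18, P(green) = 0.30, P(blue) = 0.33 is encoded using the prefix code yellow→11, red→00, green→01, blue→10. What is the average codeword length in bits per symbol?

2 bits/symbol

L̄ = Σ pᵢ·ℓᵢ = 0.19·2 + 0.18·2 + 0.30·2 + 0.33·2 = 2 bits/symbol.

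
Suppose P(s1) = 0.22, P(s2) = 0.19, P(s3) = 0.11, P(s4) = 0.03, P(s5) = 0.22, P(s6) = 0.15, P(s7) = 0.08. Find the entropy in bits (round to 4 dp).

2.6205 bits

H = −Σ pᵢ log₂ pᵢ.
−0.22·log₂(0.22) = 0.4806
−0.19·log₂(0.19) = 0.4552
−0.11·log₂(0.11) = 0.3503
−0.03·log₂(0.03) = 0.1518
−0.22·log₂(0.22) = 0.4806
−0.15·log₂(0.15) = 0.4105
−0.08·log₂(0.08) = 0.2915
Sum ≈ 2.6205 → 2.6205 bits.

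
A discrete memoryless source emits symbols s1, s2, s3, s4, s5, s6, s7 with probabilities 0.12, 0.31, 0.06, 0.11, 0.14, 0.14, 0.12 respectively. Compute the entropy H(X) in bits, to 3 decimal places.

2.646 bits

H = −Σ pᵢ log₂ pᵢ.
−0.12·log₂(0.12) = 0.3671
−0.31·log₂(0.31) = 0.5238
−0.06·log₂(0.06) = 0.2435
−0.11·log₂(0.11) = 0.3503
−0.14·log₂(0.14) = 0.3971
−0.14·log₂(0.14) = 0.3971
−0.12·log₂(0.12) = 0.3671
Sum ≈ 2.6460 → 2.646 bits.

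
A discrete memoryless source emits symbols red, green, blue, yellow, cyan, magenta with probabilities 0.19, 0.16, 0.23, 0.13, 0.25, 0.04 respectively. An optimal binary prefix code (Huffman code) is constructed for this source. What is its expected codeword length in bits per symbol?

Repeatedly combine the two least-probable nodes; the expected code length is the sum of the merged weights.
merge 1/25 + 13/100 → 17/100
merge 4/25 + 17/100 → 33/100
merge 19/100 + 23/100 → 21/50
merge 1/4 + 33/100 → 29/50
merge 21/50 + 29/50 → 1
L = 17/100 + 33/100 + 21/50 + 29/50 + 1 = 5/2 = 2.5 bits/symbol.

2.5 bits/symbol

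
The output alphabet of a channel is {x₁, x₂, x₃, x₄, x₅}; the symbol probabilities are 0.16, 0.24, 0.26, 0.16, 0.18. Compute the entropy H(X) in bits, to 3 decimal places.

2.291 bits

H = −Σ pᵢ log₂ pᵢ.
−0.16·log₂(0.16) = 0.4230
−0.24·log₂(0.24) = 0.4941
−0.26·log₂(0.26) = 0.5053
−0.16·log₂(0.16) = 0.4230
−0.18·log₂(0.18) = 0.4453
Sum ≈ 2.2908 → 2.291 bits.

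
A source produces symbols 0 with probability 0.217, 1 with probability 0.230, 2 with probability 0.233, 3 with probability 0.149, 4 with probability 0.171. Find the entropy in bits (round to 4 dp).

2.3006 bits

H = −Σ pᵢ log₂ pᵢ.
−0.217·log₂(0.217) = 0.4783
−0.230·log₂(0.230) = 0.4877
−0.233·log₂(0.233) = 0.4897
−0.149·log₂(0.149) = 0.4092
−0.171·log₂(0.171) = 0.4357
Sum ≈ 2.3006 → 2.3006 bits.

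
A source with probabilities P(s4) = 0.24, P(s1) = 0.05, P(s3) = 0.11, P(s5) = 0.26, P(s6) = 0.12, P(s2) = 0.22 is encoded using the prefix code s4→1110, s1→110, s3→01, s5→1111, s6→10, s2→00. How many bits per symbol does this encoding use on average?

L̄ = Σ pᵢ·ℓᵢ = 0.24·4 + 0.05·3 + 0.11·2 + 0.26·4 + 0.12·2 + 0.22·2 = 3.05 bits/symbol.

3.05 bits/symbol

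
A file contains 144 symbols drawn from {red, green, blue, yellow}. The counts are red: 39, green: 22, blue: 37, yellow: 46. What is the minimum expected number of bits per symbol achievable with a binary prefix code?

Probabilities are the counts divided by 144.
Repeatedly combine the two least-probable nodes; the expected code length is the sum of the merged weights.
merge 11/72 + 37/144 → 59/144
merge 13/48 + 23/72 → 85/144
merge 59/144 + 85/144 → 1
L = 59/144 + 85/144 + 1 = 2 bits/symbol.

2 bits/symbol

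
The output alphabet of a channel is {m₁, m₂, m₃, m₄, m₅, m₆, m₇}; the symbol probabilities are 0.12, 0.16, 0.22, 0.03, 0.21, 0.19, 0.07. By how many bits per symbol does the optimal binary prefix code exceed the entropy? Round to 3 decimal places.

Entropy H = −Σ p log₂ p ≈ 2.6190 bits.
Huffman merges: 3/100+7/100→1/10; 1/10+3/25→11/50; 4/25+19/100→7/20; 21/100+11/50→43/100; 11/50+7/20→57/100; 43/100+57/100→1. L = 267/100 ≈ 2.6700.
L − H = 2.6700 − 2.6190 = 0.051 bits.

0.051 bits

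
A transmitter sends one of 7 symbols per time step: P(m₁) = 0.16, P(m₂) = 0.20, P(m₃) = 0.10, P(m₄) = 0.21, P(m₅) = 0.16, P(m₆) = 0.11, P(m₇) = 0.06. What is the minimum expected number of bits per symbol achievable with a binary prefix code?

2.75 bits/symbol

Repeatedly combine the two least-probable nodes; the expected code length is the sum of the merged weights.
merge 3/50 + 1/10 → 4/25
merge 11/100 + 4/25 → 27/100
merge 4/25 + 4/25 → 8/25
merge 1/5 + 21/100 → 41/100
merge 27/100 + 8/25 → 59/100
merge 41/100 + 59/100 → 1
L = 4/25 + 27/100 + 8/25 + 41/100 + 59/100 + 1 = 11/4 = 2.75 bits/symbol.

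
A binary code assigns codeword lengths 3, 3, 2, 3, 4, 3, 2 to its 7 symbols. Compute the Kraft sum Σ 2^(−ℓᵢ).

1.0625

With common denominator 2^4 = 16: Σ 2^(−ℓᵢ) = 2/16 + 2/16 + 4/16 + 2/16 + 1/16 + 2/16 + 4/16 = 17/16 = 1.0625.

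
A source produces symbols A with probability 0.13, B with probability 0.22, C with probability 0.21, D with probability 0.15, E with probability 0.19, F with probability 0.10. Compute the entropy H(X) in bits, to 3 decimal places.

H = −Σ pᵢ log₂ pᵢ.
−0.13·log₂(0.13) = 0.3826
−0.22·log₂(0.22) = 0.4806
−0.21·log₂(0.21) = 0.4728
−0.15·log₂(0.15) = 0.4105
−0.19·log₂(0.19) = 0.4552
−0.10·log₂(0.10) = 0.3322
Sum ≈ 2.5340 → 2.534 bits.

2.534 bits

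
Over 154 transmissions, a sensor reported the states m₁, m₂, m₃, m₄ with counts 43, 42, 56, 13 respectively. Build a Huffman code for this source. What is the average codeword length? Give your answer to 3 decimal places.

1.994 bits/symbol

Probabilities are the counts divided by 154.
Repeatedly combine the two least-probable nodes; the expected code length is the sum of the merged weights.
merge 13/154 + 3/11 → 5/14
merge 43/154 + 5/14 → 7/11
merge 4/11 + 7/11 → 1
L = 5/14 + 7/11 + 1 = 307/154 ≈ 1.994 bits/symbol.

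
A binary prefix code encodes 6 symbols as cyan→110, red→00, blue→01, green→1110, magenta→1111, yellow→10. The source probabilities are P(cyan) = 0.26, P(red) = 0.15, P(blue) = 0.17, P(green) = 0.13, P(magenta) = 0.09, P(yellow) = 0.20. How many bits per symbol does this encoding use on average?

L̄ = Σ pᵢ·ℓᵢ = 0.26·3 + 0.15·2 + 0.17·2 + 0.13·4 + 0.09·4 + 0.20·2 = 2.7 bits/symbol.

2.7 bits/symbol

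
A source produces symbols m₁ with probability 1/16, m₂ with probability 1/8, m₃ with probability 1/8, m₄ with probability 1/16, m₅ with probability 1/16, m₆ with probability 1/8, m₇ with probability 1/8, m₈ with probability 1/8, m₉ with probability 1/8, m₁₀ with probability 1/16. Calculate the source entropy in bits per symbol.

3.25 bits

Each probability is a power of 1/2, so log₂(1/p) is an integer.
H = Σ p·log₂(1/p) = 1/16·4 + 1/8·3 + 1/8·3 + 1/16·4 + 1/16·4 + 1/8·3 + 1/8·3 + 1/8·3 + 1/8·3 + 1/16·4 = 3.25 bits.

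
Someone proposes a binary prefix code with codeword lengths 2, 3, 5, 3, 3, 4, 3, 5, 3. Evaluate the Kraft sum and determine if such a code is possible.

1; yes

With common denominator 2^5 = 32: Σ 2^(−ℓᵢ) = 8/32 + 4/32 + 1/32 + 4/32 + 4/32 + 2/32 + 4/32 + 1/32 + 4/32 = 32/32 = 1.
Kraft's inequality requires Σ ≤ 1; here Σ = 1 ≤ 1, so such a prefix code exists.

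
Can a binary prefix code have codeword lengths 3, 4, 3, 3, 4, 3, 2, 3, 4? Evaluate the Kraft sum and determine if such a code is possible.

With common denominator 2^4 = 16: Σ 2^(−ℓᵢ) = 2/16 + 1/16 + 2/16 + 2/16 + 1/16 + 2/16 + 4/16 + 2/16 + 1/16 = 17/16 = 1.0625.
Kraft's inequality requires Σ ≤ 1; here Σ = 1.0625 > 1, so no such prefix code exists.

1.0625; no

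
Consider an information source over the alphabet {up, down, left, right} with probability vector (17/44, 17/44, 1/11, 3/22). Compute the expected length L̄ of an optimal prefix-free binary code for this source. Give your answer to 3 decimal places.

Repeatedly combine the two least-probable nodes; the expected code length is the sum of the merged weights.
merge 1/11 + 3/22 → 5/22
merge 5/22 + 17/44 → 27/44
merge 17/44 + 27/44 → 1
L = 5/22 + 27/44 + 1 = 81/44 ≈ 1.841 bits/symbol.

1.841 bits/symbol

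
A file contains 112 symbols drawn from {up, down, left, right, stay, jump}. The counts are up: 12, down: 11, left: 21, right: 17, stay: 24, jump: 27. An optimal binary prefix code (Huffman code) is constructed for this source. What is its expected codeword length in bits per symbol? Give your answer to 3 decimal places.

2.545 bits/symbol

Probabilities are the counts divided by 112.
Repeatedly combine the two least-probable nodes; the expected code length is the sum of the merged weights.
merge 11/112 + 3/28 → 23/112
merge 17/112 + 3/16 → 19/56
merge 23/112 + 3/14 → 47/112
merge 27/112 + 19/56 → 65/112
merge 47/112 + 65/112 → 1
L = 23/112 + 19/56 + 47/112 + 65/112 + 1 = 285/112 ≈ 2.545 bits/symbol.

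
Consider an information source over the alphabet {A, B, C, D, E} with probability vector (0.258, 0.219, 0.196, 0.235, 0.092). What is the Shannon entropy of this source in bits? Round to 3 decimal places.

H = −Σ pᵢ log₂ pᵢ.
−0.258·log₂(0.258) = 0.5043
−0.219·log₂(0.219) = 0.4798
−0.196·log₂(0.196) = 0.4608
−0.235·log₂(0.235) = 0.4910
−0.092·log₂(0.092) = 0.3167
Sum ≈ 2.2526 → 2.253 bits.

2.253 bits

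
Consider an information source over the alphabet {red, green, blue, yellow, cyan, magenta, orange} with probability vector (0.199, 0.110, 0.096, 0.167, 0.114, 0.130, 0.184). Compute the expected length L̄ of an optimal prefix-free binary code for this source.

2.801 bits/symbol

Repeatedly combine the two least-probable nodes; the expected code length is the sum of the merged weights.
merge 12/125 + 11/100 → 103/500
merge 57/500 + 13/100 → 61/250
merge 167/1000 + 23/125 → 351/1000
merge 199/1000 + 103/500 → 81/200
merge 61/250 + 351/1000 → 119/200
merge 81/200 + 119/200 → 1
L = 103/500 + 61/250 + 351/1000 + 81/200 + 119/200 + 1 = 2801/1000 = 2.801 bits/symbol.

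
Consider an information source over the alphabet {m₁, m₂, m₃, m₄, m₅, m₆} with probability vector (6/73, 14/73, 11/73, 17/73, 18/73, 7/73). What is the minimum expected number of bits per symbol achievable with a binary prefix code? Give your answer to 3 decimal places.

Repeatedly combine the two least-probable nodes; the expected code length is the sum of the merged weights.
merge 6/73 + 7/73 → 13/73
merge 11/73 + 13/73 → 24/73
merge 14/73 + 17/73 → 31/73
merge 18/73 + 24/73 → 42/73
merge 31/73 + 42/73 → 1
L = 13/73 + 24/73 + 31/73 + 42/73 + 1 = 183/73 ≈ 2.507 bits/symbol.

2.507 bits/symbol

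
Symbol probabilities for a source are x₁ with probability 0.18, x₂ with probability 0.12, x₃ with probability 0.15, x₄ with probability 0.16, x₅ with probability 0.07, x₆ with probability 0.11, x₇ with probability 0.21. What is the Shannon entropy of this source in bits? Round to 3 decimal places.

H = −Σ pᵢ log₂ pᵢ.
−0.18·log₂(0.18) = 0.4453
−0.12·log₂(0.12) = 0.3671
−0.15·log₂(0.15) = 0.4105
−0.16·log₂(0.16) = 0.4230
−0.07·log₂(0.07) = 0.2686
−0.11·log₂(0.11) = 0.3503
−0.21·log₂(0.21) = 0.4728
Sum ≈ 2.7376 → 2.738 bits.

2.738 bits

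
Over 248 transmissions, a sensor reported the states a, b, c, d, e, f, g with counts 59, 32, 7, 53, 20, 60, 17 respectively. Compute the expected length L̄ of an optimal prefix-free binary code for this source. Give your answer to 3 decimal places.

2.581 bits/symbol

Probabilities are the counts divided by 248.
Repeatedly combine the two least-probable nodes; the expected code length is the sum of the merged weights.
merge 7/248 + 17/248 → 3/31
merge 5/62 + 3/31 → 11/62
merge 4/31 + 11/62 → 19/62
merge 53/248 + 59/248 → 14/31
merge 15/62 + 19/62 → 17/31
merge 14/31 + 17/31 → 1
L = 3/31 + 11/62 + 19/62 + 14/31 + 17/31 + 1 = 80/31 ≈ 2.581 bits/symbol.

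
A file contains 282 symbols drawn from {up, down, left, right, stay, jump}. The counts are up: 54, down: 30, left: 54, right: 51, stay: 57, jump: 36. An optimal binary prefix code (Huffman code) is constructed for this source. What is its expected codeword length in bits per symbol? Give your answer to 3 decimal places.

2.606 bits/symbol

Probabilities are the counts divided by 282.
Repeatedly combine the two least-probable nodes; the expected code length is the sum of the merged weights.
merge 5/47 + 6/47 → 11/47
merge 17/94 + 9/47 → 35/94
merge 9/47 + 19/94 → 37/94
merge 11/47 + 35/94 → 57/94
merge 37/94 + 57/94 → 1
L = 11/47 + 35/94 + 37/94 + 57/94 + 1 = 245/94 ≈ 2.606 bits/symbol.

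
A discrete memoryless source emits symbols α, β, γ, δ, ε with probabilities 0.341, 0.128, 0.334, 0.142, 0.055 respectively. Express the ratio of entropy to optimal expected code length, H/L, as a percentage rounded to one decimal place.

95.4%

Entropy H = −Σ p log₂ p ≈ 2.0673 bits.
Huffman merges: 11/200+16/125→183/1000; 71/500+183/1000→13/40; 13/40+167/500→659/1000; 341/1000+659/1000→1. L = 2167/1000 ≈ 2.1670.
Efficiency = H/L = 2.0673/2.1670 = 95.4%.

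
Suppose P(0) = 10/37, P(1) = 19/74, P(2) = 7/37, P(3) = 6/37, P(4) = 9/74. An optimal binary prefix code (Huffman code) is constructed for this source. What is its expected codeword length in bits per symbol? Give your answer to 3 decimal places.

2.284 bits/symbol

Repeatedly combine the two least-probable nodes; the expected code length is the sum of the merged weights.
merge 9/74 + 6/37 → 21/74
merge 7/37 + 19/74 → 33/74
merge 10/37 + 21/74 → 41/74
merge 33/74 + 41/74 → 1
L = 21/74 + 33/74 + 41/74 + 1 = 169/74 ≈ 2.284 bits/symbol.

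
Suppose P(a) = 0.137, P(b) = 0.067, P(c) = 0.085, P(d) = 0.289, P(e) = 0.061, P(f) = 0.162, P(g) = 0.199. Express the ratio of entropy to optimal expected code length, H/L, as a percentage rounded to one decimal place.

Entropy H = −Σ p log₂ p ≈ 2.6091 bits.
Huffman merges: 61/1000+67/1000→16/125; 17/200+16/125→213/1000; 137/1000+81/500→299/1000; 199/1000+213/1000→103/250; 289/1000+299/1000→147/250; 103/250+147/250→1. L = 66/25 ≈ 2.6400.
Efficiency = H/L = 2.6091/2.6400 = 98.8%.

98.8%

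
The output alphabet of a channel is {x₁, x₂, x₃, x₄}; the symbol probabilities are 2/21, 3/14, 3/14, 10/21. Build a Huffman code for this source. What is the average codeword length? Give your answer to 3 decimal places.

Repeatedly combine the two least-probable nodes; the expected code length is the sum of the merged weights.
merge 2/21 + 3/14 → 13/42
merge 3/14 + 13/42 → 11/21
merge 10/21 + 11/21 → 1
L = 13/42 + 11/21 + 1 = 11/6 ≈ 1.833 bits/symbol.

1.833 bits/symbol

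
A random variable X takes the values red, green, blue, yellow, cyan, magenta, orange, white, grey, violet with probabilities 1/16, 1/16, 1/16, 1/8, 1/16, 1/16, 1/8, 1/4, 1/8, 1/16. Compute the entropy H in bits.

Each probability is a power of 1/2, so log₂(1/p) is an integer.
H = Σ p·log₂(1/p) = 1/16·4 + 1/16·4 + 1/16·4 + 1/8·3 + 1/16·4 + 1/16·4 + 1/8·3 + 1/4·2 + 1/8·3 + 1/16·4 = 3.125 bits.

3.125 bits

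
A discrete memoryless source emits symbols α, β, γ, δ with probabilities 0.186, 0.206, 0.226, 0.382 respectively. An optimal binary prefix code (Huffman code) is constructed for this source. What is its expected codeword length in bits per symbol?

2 bits/symbol

Repeatedly combine the two least-probable nodes; the expected code length is the sum of the merged weights.
merge 93/500 + 103/500 → 49/125
merge 113/500 + 191/500 → 76/125
merge 49/125 + 76/125 → 1
L = 49/125 + 76/125 + 1 = 2 bits/symbol.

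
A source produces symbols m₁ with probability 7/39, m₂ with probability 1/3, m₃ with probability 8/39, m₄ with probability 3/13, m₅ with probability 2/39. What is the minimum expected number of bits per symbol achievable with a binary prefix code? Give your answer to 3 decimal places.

2.231 bits/symbol

Repeatedly combine the two least-probable nodes; the expected code length is the sum of the merged weights.
merge 2/39 + 7/39 → 3/13
merge 8/39 + 3/13 → 17/39
merge 3/13 + 1/3 → 22/39
merge 17/39 + 22/39 → 1
L = 3/13 + 17/39 + 22/39 + 1 = 29/13 ≈ 2.231 bits/symbol.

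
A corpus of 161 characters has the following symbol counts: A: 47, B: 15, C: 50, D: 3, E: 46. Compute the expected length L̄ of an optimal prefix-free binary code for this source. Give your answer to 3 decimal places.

2.112 bits/symbol

Probabilities are the counts divided by 161.
Repeatedly combine the two least-probable nodes; the expected code length is the sum of the merged weights.
merge 3/161 + 15/161 → 18/161
merge 18/161 + 2/7 → 64/161
merge 47/161 + 50/161 → 97/161
merge 64/161 + 97/161 → 1
L = 18/161 + 64/161 + 97/161 + 1 = 340/161 ≈ 2.112 bits/symbol.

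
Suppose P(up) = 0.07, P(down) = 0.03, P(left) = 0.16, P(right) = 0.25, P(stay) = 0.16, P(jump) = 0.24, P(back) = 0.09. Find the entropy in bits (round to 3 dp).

2.573 bits

H = −Σ pᵢ log₂ pᵢ.
−0.07·log₂(0.07) = 0.2686
−0.03·log₂(0.03) = 0.1518
−0.16·log₂(0.16) = 0.4230
−0.25·log₂(0.25) = 0.5000
−0.16·log₂(0.16) = 0.4230
−0.24·log₂(0.24) = 0.4941
−0.09·log₂(0.09) = 0.3127
Sum ≈ 2.5731 → 2.573 bits.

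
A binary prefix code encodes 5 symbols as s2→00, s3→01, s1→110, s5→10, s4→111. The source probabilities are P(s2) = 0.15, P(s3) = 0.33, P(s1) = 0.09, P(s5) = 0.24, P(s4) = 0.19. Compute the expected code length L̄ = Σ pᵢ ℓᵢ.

2.28 bits/symbol

L̄ = Σ pᵢ·ℓᵢ = 0.15·2 + 0.33·2 + 0.09·3 + 0.24·2 + 0.19·3 = 2.28 bits/symbol.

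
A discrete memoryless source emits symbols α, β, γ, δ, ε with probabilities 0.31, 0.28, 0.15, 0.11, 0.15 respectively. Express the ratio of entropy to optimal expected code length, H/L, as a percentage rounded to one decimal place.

97.8%

Entropy H = −Σ p log₂ p ≈ 2.2094 bits.
Huffman merges: 11/100+3/20→13/50; 3/20+13/50→41/100; 7/25+31/100→59/100; 41/100+59/100→1. L = 113/50 ≈ 2.2600.
Efficiency = H/L = 2.2094/2.2600 = 97.8%.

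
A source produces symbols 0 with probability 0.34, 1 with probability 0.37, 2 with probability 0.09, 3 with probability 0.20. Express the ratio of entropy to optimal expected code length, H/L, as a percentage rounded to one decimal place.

Entropy H = −Σ p log₂ p ≈ 1.8369 bits.
Huffman merges: 9/100+1/5→29/100; 29/100+17/50→63/100; 37/100+63/100→1. L = 48/25 ≈ 1.9200.
Efficiency = H/L = 1.8369/1.9200 = 95.7%.

95.7%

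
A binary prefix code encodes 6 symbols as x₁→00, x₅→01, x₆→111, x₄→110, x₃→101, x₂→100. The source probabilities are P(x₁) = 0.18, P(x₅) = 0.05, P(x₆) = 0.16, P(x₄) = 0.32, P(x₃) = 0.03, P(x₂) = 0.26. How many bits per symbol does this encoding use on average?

L̄ = Σ pᵢ·ℓᵢ = 0.18·2 + 0.05·2 + 0.16·3 + 0.32·3 + 0.03·3 + 0.26·3 = 2.77 bits/symbol.

2.77 bits/symbol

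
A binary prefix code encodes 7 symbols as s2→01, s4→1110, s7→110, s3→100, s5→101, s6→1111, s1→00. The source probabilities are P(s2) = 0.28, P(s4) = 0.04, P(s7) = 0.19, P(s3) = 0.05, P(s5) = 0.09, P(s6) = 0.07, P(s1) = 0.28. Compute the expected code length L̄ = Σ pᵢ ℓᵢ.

L̄ = Σ pᵢ·ℓᵢ = 0.28·2 + 0.04·4 + 0.19·3 + 0.05·3 + 0.09·3 + 0.07·4 + 0.28·2 = 2.55 bits/symbol.

2.55 bits/symbol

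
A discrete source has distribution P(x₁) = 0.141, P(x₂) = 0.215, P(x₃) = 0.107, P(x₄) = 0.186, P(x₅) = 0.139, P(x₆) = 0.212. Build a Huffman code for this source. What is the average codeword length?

2.573 bits/symbol

Repeatedly combine the two least-probable nodes; the expected code length is the sum of the merged weights.
merge 107/1000 + 139/1000 → 123/500
merge 141/1000 + 93/500 → 327/1000
merge 53/250 + 43/200 → 427/1000
merge 123/500 + 327/1000 → 573/1000
merge 427/1000 + 573/1000 → 1
L = 123/500 + 327/1000 + 427/1000 + 573/1000 + 1 = 2573/1000 = 2.573 bits/symbol.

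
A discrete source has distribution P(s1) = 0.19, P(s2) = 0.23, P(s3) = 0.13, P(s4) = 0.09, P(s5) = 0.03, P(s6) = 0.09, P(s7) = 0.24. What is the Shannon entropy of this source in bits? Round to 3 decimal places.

2.597 bits

H = −Σ pᵢ log₂ pᵢ.
−0.19·log₂(0.19) = 0.4552
−0.23·log₂(0.23) = 0.4877
−0.13·log₂(0.13) = 0.3826
−0.09·log₂(0.09) = 0.3127
−0.03·log₂(0.03) = 0.1518
−0.09·log₂(0.09) = 0.3127
−0.24·log₂(0.24) = 0.4941
Sum ≈ 2.5967 → 2.597 bits.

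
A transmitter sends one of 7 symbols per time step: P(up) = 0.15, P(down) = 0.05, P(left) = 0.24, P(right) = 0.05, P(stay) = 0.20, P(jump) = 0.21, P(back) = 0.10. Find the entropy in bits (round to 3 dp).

H = −Σ pᵢ log₂ pᵢ.
−0.15·log₂(0.15) = 0.4105
−0.05·log₂(0.05) = 0.2161
−0.24·log₂(0.24) = 0.4941
−0.05·log₂(0.05) = 0.2161
−0.20·log₂(0.20) = 0.4644
−0.21·log₂(0.21) = 0.4728
−0.10·log₂(0.10) = 0.3322
Sum ≈ 2.6063 → 2.606 bits.

2.606 bits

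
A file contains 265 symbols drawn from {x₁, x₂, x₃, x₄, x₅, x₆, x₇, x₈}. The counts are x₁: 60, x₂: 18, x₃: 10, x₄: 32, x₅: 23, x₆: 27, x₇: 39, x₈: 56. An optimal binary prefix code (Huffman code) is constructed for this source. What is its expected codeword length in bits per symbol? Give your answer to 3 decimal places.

2.857 bits/symbol

Probabilities are the counts divided by 265.
Repeatedly combine the two least-probable nodes; the expected code length is the sum of the merged weights.
merge 2/53 + 18/265 → 28/265
merge 23/265 + 27/265 → 10/53
merge 28/265 + 32/265 → 12/53
merge 39/265 + 10/53 → 89/265
merge 56/265 + 12/53 → 116/265
merge 12/53 + 89/265 → 149/265
merge 116/265 + 149/265 → 1
L = 28/265 + 10/53 + 12/53 + 89/265 + 116/265 + 149/265 + 1 = 757/265 ≈ 2.857 bits/symbol.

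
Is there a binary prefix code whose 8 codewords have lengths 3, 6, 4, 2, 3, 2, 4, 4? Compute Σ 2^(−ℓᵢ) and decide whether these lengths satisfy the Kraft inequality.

With common denominator 2^6 = 64: Σ 2^(−ℓᵢ) = 8/64 + 1/64 + 4/64 + 16/64 + 8/64 + 16/64 + 4/64 + 4/64 = 61/64 = 0.953125.
Kraft's inequality requires Σ ≤ 1; here Σ = 0.953125 ≤ 1, so such a prefix code exists.

0.953125; yes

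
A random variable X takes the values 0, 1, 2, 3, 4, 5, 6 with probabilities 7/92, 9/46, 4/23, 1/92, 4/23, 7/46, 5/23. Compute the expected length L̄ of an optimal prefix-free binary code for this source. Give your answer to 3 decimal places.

Repeatedly combine the two least-probable nodes; the expected code length is the sum of the merged weights.
merge 1/92 + 7/92 → 2/23
merge 2/23 + 7/46 → 11/46
merge 4/23 + 4/23 → 8/23
merge 9/46 + 5/23 → 19/46
merge 11/46 + 8/23 → 27/46
merge 19/46 + 27/46 → 1
L = 2/23 + 11/46 + 8/23 + 19/46 + 27/46 + 1 = 123/46 ≈ 2.674 bits/symbol.

2.674 bits/symbol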